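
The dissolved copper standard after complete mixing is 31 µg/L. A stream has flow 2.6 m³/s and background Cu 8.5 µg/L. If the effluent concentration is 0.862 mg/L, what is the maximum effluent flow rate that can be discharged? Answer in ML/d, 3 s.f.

8.5 µg/L = 0.0085 mg/L.
31 µg/L = 0.031 mg/L.
Mass balance at complete mixing: C_std·(Q_w + Q_r) = Q_w·C_e + Q_r·C_b.
Rearranging, Q_w = Q_r·(C_std − C_b)/(C_e − C_std) = 2.6·(0.031 − 0.0085) / (0.862 − 0.031) = 0.0704 m³/s.
= 6.082 ML/d.

6.08 ML/d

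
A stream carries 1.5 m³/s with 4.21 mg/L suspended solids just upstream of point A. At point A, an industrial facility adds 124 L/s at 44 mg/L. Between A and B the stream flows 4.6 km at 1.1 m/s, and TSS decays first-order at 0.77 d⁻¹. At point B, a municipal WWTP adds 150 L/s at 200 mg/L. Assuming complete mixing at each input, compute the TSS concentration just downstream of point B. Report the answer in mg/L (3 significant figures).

23.3 mg/L

124 L/s = 0.124 m³/s.
After input A: C = (1.5·4.21 + 0.124·44) / 1.624 = 7.248 mg/L.
Over the 4.6 km reach to input B (t = 4182 s = 0.0484 d), decay gives C = 7.248·exp(−0.77·0.0484) = 6.983 mg/L.
150 L/s = 0.15 m³/s.
After input B: C = (1.624·6.983 + 0.15·200) / 1.774 = 23.3 mg/L.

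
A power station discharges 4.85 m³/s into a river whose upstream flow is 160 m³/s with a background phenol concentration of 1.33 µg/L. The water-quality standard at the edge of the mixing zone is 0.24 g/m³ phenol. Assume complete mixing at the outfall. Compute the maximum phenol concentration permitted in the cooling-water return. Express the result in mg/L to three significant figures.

8.11 mg/L

1.33 µg/L = 0.00133 mg/L.
Mass balance: 0.24·164.8 = 4.85·Cₑ + 160·0.00133.
Cₑ = (39.56 − 0.2128) / 4.85 = 8.114 mg/L.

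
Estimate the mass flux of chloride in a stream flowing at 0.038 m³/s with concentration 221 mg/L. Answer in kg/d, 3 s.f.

726 kg/d

Mass flux = Q·C = 0.038 m³/s × 221 g/m³ = 8.398 g/s.
= 8.398 g/s × 86.4 = 725.6 kg/d.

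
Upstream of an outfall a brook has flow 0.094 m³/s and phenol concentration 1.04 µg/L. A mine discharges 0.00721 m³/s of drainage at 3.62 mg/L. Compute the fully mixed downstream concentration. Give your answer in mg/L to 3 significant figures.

1.04 µg/L = 0.00104 mg/L.
Flow-weighted mixing gives C = (0.00721·3.62 + 0.094·0.00104) / (0.00721 + 0.094) = 0.0262/0.1012 = 0.2588 mg/L.

0.259 mg/L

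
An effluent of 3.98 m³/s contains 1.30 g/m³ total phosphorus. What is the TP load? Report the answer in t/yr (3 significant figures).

Mass flux = Q·C = 3.98 m³/s × 1.3 g/m³ = 5.174 g/s.
= 5.174 g/s × 31.56 = 163.3 t/yr.

163 t/yr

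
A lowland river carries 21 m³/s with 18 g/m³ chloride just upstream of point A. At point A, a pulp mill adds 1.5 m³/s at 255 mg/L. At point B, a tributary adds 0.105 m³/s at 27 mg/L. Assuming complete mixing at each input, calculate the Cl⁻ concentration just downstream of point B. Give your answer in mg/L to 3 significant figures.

After input A: C = (21·18 + 1.5·255) / 22.5 = 33.8 mg/L.
After input B: C = (22.5·33.8 + 0.105·27) / 22.61 = 33.77 mg/L.

33.8 mg/L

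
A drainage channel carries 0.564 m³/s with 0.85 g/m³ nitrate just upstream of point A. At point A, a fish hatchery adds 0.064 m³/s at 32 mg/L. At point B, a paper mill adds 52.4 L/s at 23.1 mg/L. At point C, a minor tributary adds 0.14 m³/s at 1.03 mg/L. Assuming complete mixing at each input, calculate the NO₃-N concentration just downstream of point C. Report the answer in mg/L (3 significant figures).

After input A: C = (0.564·0.85 + 0.064·32) / 0.628 = 4.025 mg/L.
52.4 L/s = 0.0524 m³/s.
After input B: C = (0.628·4.025 + 0.0524·23.1) / 0.6804 = 5.494 mg/L.
After input C: C = (0.6804·5.494 + 0.14·1.03) / 0.8204 = 4.732 mg/L.

4.73 mg/L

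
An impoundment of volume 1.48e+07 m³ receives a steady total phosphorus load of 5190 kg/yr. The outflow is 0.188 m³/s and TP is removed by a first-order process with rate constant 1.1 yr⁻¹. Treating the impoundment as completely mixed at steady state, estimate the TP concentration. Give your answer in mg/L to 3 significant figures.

0.234 mg/L

Outflow Q = 0.188 m³/s × 3.156e+07 s/yr = 5.933e+06 m³/yr.
Steady-state CSTR mass balance: W = Q·C + k·V·C, so C = W/(Q + kV).
Q + kV = 5.933e+06 + 1.1·1.48e+07 = 2.221e+07 m³/yr.
C = 5190/2.221e+07 = 0.0002336 kg/m³ = 0.2336 mg/L.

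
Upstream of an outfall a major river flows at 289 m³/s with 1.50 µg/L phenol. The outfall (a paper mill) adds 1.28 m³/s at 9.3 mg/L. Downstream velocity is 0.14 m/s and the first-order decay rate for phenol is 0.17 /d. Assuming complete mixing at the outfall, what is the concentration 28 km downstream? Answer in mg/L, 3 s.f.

0.0287 mg/L

1.50 µg/L = 0.0015 mg/L.
After complete mixing, C₀ = (1.28·9.3 + 289·0.0015) / 290.3 = 0.0425 mg/L.
Travel time t = 2.8e+04 m / 0.14 m/s = 2e+05 s = 2.315 d.
C = 0.0425·exp(−0.17·2.315) = 0.0425·0.6747 = 0.02868 mg/L.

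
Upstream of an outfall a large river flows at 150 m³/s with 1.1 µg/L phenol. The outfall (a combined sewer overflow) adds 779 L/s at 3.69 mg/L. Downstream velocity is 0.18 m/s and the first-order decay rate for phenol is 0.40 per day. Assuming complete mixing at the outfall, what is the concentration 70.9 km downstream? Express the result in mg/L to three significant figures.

0.00325 mg/L

779 L/s = 0.779 m³/s.
1.1 µg/L = 0.0011 mg/L.
After complete mixing, C₀ = (0.779·3.69 + 150·0.0011) / 150.8 = 0.02016 mg/L.
Travel time t = 7.09e+04 m / 0.18 m/s = 3.939e+05 s = 4.559 d.
C = 0.02016·exp(−0.40·4.559) = 0.02016·0.1615 = 0.003255 mg/L.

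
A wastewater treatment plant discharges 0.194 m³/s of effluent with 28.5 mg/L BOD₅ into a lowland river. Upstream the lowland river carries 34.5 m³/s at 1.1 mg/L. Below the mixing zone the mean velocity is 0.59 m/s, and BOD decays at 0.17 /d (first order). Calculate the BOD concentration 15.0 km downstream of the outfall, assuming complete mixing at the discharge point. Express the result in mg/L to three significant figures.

After complete mixing, C₀ = (0.194·28.5 + 34.5·1.1) / 34.69 = 1.253 mg/L.
Travel time t = 1.5e+04 m / 0.59 m/s = 2.542e+04 s = 0.2943 d.
C = 1.253·exp(−0.17·0.2943) = 1.253·0.9512 = 1.192 mg/L.

1.19 mg/L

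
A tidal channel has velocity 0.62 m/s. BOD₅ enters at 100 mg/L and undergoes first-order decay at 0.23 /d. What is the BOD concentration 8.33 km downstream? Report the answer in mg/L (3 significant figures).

Travel time t = 8.33 km / 0.62 m/s = 8330/0.62 = 1.344e+04 s = 0.1555 d.
First-order decay: C = 100·exp(−0.23·0.1555) = 100·0.9649 = 96.49 mg/L.

96.5 mg/L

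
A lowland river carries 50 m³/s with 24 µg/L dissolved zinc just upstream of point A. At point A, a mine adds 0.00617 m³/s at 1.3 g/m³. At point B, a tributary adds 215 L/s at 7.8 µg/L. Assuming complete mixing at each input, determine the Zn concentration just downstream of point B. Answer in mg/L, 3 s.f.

0.0241 mg/L

24 µg/L = 0.024 mg/L.
After input A: C = (50·0.024 + 0.00617·1.3) / 50.01 = 0.02416 mg/L.
215 L/s = 0.215 m³/s.
7.8 µg/L = 0.0078 mg/L.
After input B: C = (50.01·0.02416 + 0.215·0.0078) / 50.22 = 0.02409 mg/L.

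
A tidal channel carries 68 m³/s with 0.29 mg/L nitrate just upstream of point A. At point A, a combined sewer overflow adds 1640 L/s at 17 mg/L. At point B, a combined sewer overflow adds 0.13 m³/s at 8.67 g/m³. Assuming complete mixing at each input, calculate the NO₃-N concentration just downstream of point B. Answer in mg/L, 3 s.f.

1640 L/s = 1.64 m³/s.
After input A: C = (68·0.29 + 1.64·17) / 69.64 = 0.6835 mg/L.
After input B: C = (69.64·0.6835 + 0.13·8.67) / 69.77 = 0.6984 mg/L.

0.698 mg/L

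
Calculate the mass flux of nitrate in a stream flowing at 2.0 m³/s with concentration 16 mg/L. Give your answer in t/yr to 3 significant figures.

Mass flux = Q·C = 2 m³/s × 16 g/m³ = 32 g/s.
= 32 g/s × 31.56 = 1010 t/yr.

1010 t/yr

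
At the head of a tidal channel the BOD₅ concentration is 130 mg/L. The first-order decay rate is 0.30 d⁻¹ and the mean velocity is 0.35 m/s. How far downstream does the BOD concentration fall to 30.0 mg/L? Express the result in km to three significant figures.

From C = C₀·e^(−kt), t = ln(C₀/C)/k = ln(130/30.0)/0.30 = 1.466/0.30 = 4.888 d.
Distance = v·t = 0.35 m/s × 4.223e+05 s = 1.478e+05 m = 147.8 km.

148 km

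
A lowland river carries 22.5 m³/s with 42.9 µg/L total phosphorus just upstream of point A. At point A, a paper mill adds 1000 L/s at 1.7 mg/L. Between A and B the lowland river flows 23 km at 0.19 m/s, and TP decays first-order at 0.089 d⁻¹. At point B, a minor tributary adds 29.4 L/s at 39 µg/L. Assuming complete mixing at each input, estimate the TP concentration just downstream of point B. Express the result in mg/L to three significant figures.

0.100 mg/L

42.9 µg/L = 0.0429 mg/L.
1000 L/s = 1 m³/s.
After input A: C = (22.5·0.0429 + 1·1.7) / 23.5 = 0.1134 mg/L.
Over the 23 km reach to input B (t = 1.211e+05 s = 1.401 d), decay gives C = 0.1134·exp(−0.089·1.401) = 0.1001 mg/L.
29.4 L/s = 0.0294 m³/s.
39 µg/L = 0.039 mg/L.
After input B: C = (23.5·0.1001 + 0.0294·0.039) / 23.53 = 0.1 mg/L.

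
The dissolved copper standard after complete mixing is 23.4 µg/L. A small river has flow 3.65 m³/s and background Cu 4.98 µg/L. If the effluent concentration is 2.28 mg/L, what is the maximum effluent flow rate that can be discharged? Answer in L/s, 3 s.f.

4.98 µg/L = 0.00498 mg/L.
23.4 µg/L = 0.0234 mg/L.
Mass balance at complete mixing: C_std·(Q_w + Q_r) = Q_w·C_e + Q_r·C_b.
Rearranging, Q_w = Q_r·(C_std − C_b)/(C_e − C_std) = 3.65·(0.0234 − 0.00498) / (2.28 − 0.0234) = 0.02979 m³/s.
= 29.79 L/s.

29.8 L/s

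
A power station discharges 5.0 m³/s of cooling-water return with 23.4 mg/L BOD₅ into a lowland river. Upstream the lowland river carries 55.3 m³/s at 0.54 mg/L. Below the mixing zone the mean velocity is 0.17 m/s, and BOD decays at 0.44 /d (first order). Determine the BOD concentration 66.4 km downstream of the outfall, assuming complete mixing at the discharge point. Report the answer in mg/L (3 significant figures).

After complete mixing, C₀ = (5·23.4 + 55.3·0.54) / 60.3 = 2.436 mg/L.
Travel time t = 6.64e+04 m / 0.17 m/s = 3.906e+05 s = 4.521 d.
C = 2.436·exp(−0.44·4.521) = 2.436·0.1368 = 0.3332 mg/L.

0.333 mg/L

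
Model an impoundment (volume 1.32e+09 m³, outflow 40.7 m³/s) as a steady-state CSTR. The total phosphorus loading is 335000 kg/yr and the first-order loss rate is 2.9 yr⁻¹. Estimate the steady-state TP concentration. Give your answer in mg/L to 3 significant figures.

0.0655 mg/L

Outflow Q = 40.7 m³/s × 3.156e+07 s/yr = 1.284e+09 m³/yr.
Steady-state CSTR mass balance: W = Q·C + k·V·C, so C = W/(Q + kV).
Q + kV = 1.284e+09 + 2.9·1.32e+09 = 5.112e+09 m³/yr.
C = 335000/5.112e+09 = 6.553e-05 kg/m³ = 0.06553 mg/L.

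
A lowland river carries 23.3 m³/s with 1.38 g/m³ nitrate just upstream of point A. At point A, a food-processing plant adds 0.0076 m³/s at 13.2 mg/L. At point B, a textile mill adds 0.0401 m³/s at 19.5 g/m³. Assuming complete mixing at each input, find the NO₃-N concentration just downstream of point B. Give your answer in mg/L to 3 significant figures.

After input A: C = (23.3·1.38 + 0.0076·13.2) / 23.31 = 1.384 mg/L.
After input B: C = (23.31·1.384 + 0.0401·19.5) / 23.35 = 1.415 mg/L.

1.41 mg/L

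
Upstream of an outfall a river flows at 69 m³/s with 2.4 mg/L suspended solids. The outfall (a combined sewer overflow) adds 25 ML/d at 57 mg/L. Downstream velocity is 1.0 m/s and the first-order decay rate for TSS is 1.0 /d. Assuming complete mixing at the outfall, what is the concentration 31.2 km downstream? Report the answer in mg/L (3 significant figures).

25 ML/d = 0.2894 m³/s.
After complete mixing, C₀ = (0.2894·57 + 69·2.4) / 69.29 = 2.628 mg/L.
Travel time t = 3.12e+04 m / 1.0 m/s = 3.12e+04 s = 0.3611 d.
C = 2.628·exp(−1.0·0.3611) = 2.628·0.6969 = 1.831 mg/L.

1.83 mg/L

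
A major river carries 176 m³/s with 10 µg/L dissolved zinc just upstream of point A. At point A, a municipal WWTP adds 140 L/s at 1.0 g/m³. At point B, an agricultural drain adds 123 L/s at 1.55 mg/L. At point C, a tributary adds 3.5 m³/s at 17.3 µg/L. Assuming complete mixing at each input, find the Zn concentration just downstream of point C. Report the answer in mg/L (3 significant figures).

0.0120 mg/L

10 µg/L = 0.01 mg/L.
140 L/s = 0.14 m³/s.
After input A: C = (176·0.01 + 0.14·1) / 176.1 = 0.01079 mg/L.
123 L/s = 0.123 m³/s.
After input B: C = (176.1·0.01079 + 0.123·1.55) / 176.3 = 0.01186 mg/L.
17.3 µg/L = 0.0173 mg/L.
After input C: C = (176.3·0.01186 + 3.5·0.0173) / 179.8 = 0.01197 mg/L.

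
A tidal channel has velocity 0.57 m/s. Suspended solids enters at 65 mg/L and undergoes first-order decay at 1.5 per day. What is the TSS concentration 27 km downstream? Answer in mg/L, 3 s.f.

Travel time t = 27 km / 0.57 m/s = 2.7e+04/0.57 = 4.737e+04 s = 0.5482 d.
First-order decay: C = 65·exp(−1.5·0.5482) = 65·0.4394 = 28.56 mg/L.

28.6 mg/L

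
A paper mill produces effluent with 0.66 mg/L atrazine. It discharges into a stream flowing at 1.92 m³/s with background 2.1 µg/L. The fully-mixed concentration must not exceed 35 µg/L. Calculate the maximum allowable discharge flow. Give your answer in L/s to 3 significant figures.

101 L/s

2.1 µg/L = 0.0021 mg/L.
35 µg/L = 0.035 mg/L.
Mass balance at complete mixing: C_std·(Q_w + Q_r) = Q_w·C_e + Q_r·C_b.
Rearranging, Q_w = Q_r·(C_std − C_b)/(C_e − C_std) = 1.92·(0.035 − 0.0021) / (0.66 − 0.035) = 0.1011 m³/s.
= 101.1 L/s.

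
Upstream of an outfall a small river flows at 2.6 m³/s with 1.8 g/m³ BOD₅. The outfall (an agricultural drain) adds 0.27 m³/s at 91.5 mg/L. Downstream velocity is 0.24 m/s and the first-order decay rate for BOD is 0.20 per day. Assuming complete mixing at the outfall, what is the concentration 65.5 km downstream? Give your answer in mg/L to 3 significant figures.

After complete mixing, C₀ = (0.27·91.5 + 2.6·1.8) / 2.87 = 10.24 mg/L.
Travel time t = 6.55e+04 m / 0.24 m/s = 2.729e+05 s = 3.159 d.
C = 10.24·exp(−0.20·3.159) = 10.24·0.5317 = 5.443 mg/L.

5.44 mg/L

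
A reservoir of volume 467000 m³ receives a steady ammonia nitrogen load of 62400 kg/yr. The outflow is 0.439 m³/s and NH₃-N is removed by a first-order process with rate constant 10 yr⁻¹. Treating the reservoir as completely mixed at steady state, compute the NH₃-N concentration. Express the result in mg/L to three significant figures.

3.37 mg/L

Outflow Q = 0.439 m³/s × 3.156e+07 s/yr = 1.385e+07 m³/yr.
Steady-state CSTR mass balance: W = Q·C + k·V·C, so C = W/(Q + kV).
Q + kV = 1.385e+07 + 10·467000 = 1.852e+07 m³/yr.
C = 62400/1.852e+07 = 0.003369 kg/m³ = 3.369 mg/L.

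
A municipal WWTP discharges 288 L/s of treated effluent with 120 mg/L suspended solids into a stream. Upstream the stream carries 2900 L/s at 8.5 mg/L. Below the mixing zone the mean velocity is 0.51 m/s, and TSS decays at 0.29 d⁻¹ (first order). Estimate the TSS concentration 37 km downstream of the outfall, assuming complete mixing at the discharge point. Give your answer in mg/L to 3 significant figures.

14.6 mg/L

288 L/s = 0.288 m³/s.
2900 L/s = 2.9 m³/s.
After complete mixing, C₀ = (0.288·120 + 2.9·8.5) / 3.188 = 18.57 mg/L.
Travel time t = 3.7e+04 m / 0.51 m/s = 7.255e+04 s = 0.8397 d.
C = 18.57·exp(−0.29·0.8397) = 18.57·0.7839 = 14.56 mg/L.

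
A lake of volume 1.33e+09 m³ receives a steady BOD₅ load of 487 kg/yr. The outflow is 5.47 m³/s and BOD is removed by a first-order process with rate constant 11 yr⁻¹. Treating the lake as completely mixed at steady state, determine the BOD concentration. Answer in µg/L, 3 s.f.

0.0329 µg/L

Outflow Q = 5.47 m³/s × 3.156e+07 s/yr = 1.726e+08 m³/yr.
Steady-state CSTR mass balance: W = Q·C + k·V·C, so C = W/(Q + kV).
Q + kV = 1.726e+08 + 11·1.33e+09 = 1.48e+10 m³/yr.
C = 487/1.48e+10 = 3.29e-08 kg/m³ = 3.29e-05 mg/L = 0.0329 µg/L.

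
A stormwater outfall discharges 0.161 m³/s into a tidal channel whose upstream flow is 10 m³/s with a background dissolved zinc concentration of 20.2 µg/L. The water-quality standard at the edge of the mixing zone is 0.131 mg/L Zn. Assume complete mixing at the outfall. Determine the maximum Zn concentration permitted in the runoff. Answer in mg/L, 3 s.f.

7.01 mg/L

20.2 µg/L = 0.0202 mg/L.
Mass balance: 0.131·10.16 = 0.161·Cₑ + 10·0.0202.
Cₑ = (1.331 − 0.202) / 0.161 = 7.013 mg/L.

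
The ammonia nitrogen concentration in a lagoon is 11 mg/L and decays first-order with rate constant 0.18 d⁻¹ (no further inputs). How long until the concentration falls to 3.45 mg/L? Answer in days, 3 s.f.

6.44 d

t = ln(C₀/C)/k = ln(11/3.45)/0.18 = 1.16/0.18 = 6.442 d.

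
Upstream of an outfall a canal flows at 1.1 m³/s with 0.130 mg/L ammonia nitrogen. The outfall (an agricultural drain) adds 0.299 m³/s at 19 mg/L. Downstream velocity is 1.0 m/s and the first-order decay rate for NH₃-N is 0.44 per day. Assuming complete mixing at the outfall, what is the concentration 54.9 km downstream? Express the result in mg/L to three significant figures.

3.15 mg/L

After complete mixing, C₀ = (0.299·19 + 1.1·0.13) / 1.399 = 4.163 mg/L.
Travel time t = 5.49e+04 m / 1.0 m/s = 5.49e+04 s = 0.6354 d.
C = 4.163·exp(−0.44·0.6354) = 4.163·0.7561 = 3.148 mg/L.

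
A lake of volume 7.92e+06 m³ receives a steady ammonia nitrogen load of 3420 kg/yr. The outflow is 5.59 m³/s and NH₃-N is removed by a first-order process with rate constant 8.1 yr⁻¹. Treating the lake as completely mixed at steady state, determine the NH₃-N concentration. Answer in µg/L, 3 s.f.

Outflow Q = 5.59 m³/s × 3.156e+07 s/yr = 1.764e+08 m³/yr.
Steady-state CSTR mass balance: W = Q·C + k·V·C, so C = W/(Q + kV).
Q + kV = 1.764e+08 + 8.1·7.92e+06 = 2.406e+08 m³/yr.
C = 3420/2.406e+08 = 1.422e-05 kg/m³ = 0.01422 mg/L = 14.22 µg/L.

14.2 µg/L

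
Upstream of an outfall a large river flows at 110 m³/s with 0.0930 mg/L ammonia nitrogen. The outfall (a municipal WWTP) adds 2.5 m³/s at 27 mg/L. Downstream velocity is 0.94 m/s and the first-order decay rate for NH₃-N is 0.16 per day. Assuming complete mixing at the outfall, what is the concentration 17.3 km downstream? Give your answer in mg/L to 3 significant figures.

After complete mixing, C₀ = (2.5·27 + 110·0.093) / 112.5 = 0.6909 mg/L.
Travel time t = 1.73e+04 m / 0.94 m/s = 1.84e+04 s = 0.213 d.
C = 0.6909·exp(−0.16·0.213) = 0.6909·0.9665 = 0.6678 mg/L.

0.668 mg/L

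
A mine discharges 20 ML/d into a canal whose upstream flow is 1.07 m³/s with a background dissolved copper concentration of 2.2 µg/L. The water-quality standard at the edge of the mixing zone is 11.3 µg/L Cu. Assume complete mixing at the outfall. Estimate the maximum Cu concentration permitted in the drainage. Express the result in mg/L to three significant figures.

0.0534 mg/L

20 ML/d = 0.2315 m³/s.
2.2 µg/L = 0.0022 mg/L.
11.3 µg/L = 0.0113 mg/L.
Mass balance: 0.0113·1.301 = 0.2315·Cₑ + 1.07·0.0022.
Cₑ = (0.01471 − 0.002354) / 0.2315 = 0.05336 mg/L.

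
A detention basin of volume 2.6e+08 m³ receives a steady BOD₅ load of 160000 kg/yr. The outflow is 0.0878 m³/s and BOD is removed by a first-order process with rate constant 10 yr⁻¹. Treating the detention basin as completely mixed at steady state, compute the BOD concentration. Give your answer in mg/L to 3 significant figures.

Outflow Q = 0.0878 m³/s × 3.156e+07 s/yr = 2.771e+06 m³/yr.
Steady-state CSTR mass balance: W = Q·C + k·V·C, so C = W/(Q + kV).
Q + kV = 2.771e+06 + 10·2.6e+08 = 2.603e+09 m³/yr.
C = 160000/2.603e+09 = 6.147e-05 kg/m³ = 0.06147 mg/L.

0.0615 mg/L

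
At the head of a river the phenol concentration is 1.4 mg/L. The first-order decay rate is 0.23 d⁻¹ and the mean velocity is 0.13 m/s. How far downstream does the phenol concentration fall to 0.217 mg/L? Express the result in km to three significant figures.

From C = C₀·e^(−kt), t = ln(C₀/C)/k = ln(1.4/0.217)/0.23 = 1.864/0.23 = 8.106 d.
Distance = v·t = 0.13 m/s × 7.003e+05 s = 9.104e+04 m = 91.04 km.

91.0 km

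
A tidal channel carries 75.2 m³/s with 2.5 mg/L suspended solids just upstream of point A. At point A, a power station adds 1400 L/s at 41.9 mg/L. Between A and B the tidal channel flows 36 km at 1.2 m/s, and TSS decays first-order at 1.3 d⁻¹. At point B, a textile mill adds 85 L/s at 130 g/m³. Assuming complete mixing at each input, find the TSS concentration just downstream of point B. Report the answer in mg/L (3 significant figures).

2.19 mg/L

1400 L/s = 1.4 m³/s.
After input A: C = (75.2·2.5 + 1.4·41.9) / 76.6 = 3.22 mg/L.
Over the 36 km reach to input B (t = 3e+04 s = 0.3472 d), decay gives C = 3.22·exp(−1.3·0.3472) = 2.05 mg/L.
85 L/s = 0.085 m³/s.
After input B: C = (76.6·2.05 + 0.085·130) / 76.69 = 2.192 mg/L.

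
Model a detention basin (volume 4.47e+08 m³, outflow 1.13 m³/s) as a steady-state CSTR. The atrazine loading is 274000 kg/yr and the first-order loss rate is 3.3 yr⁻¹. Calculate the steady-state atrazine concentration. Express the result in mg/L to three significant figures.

Outflow Q = 1.13 m³/s × 3.156e+07 s/yr = 3.566e+07 m³/yr.
Steady-state CSTR mass balance: W = Q·C + k·V·C, so C = W/(Q + kV).
Q + kV = 3.566e+07 + 3.3·4.47e+08 = 1.511e+09 m³/yr.
C = 274000/1.511e+09 = 0.0001814 kg/m³ = 0.1814 mg/L.

0.181 mg/L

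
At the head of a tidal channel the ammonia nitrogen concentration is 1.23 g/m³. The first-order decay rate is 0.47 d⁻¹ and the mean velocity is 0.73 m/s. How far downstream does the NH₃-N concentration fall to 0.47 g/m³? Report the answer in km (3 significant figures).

129 km

From C = C₀·e^(−kt), t = ln(C₀/C)/k = ln(1.23/0.47)/0.47 = 0.962/0.47 = 2.047 d.
Distance = v·t = 0.73 m/s × 1.769e+05 s = 1.291e+05 m = 129.1 km.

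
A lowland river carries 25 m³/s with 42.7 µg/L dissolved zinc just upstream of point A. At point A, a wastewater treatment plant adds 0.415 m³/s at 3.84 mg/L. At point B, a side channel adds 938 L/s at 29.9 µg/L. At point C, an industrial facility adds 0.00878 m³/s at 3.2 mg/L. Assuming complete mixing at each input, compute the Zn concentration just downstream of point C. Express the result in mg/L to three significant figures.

42.7 µg/L = 0.0427 mg/L.
After input A: C = (25·0.0427 + 0.415·3.84) / 25.41 = 0.1047 mg/L.
938 L/s = 0.938 m³/s.
29.9 µg/L = 0.0299 mg/L.
After input B: C = (25.41·0.1047 + 0.938·0.0299) / 26.35 = 0.102 mg/L.
After input C: C = (26.35·0.102 + 0.00878·3.2) / 26.36 = 0.1031 mg/L.

0.103 mg/L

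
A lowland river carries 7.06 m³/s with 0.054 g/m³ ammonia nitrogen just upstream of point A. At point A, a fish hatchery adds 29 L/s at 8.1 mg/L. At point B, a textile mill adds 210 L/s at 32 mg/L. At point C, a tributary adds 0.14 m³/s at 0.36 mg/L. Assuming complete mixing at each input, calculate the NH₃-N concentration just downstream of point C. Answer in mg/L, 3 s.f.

29 L/s = 0.029 m³/s.
After input A: C = (7.06·0.054 + 0.029·8.1) / 7.089 = 0.08691 mg/L.
210 L/s = 0.21 m³/s.
After input B: C = (7.089·0.08691 + 0.21·32) / 7.299 = 1.005 mg/L.
After input C: C = (7.299·1.005 + 0.14·0.36) / 7.439 = 0.9929 mg/L.

0.993 mg/L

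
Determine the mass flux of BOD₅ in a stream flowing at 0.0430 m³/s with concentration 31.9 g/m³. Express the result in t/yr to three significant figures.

Mass flux = Q·C = 0.043 m³/s × 31.9 g/m³ = 1.372 g/s.
= 1.372 g/s × 31.56 = 43.29 t/yr.

43.3 t/yr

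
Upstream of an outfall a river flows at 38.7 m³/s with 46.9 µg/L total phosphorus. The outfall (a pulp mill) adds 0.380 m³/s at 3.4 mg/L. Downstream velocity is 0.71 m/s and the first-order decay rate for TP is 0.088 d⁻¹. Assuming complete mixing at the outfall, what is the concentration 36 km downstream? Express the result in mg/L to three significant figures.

0.0755 mg/L

46.9 µg/L = 0.0469 mg/L.
After complete mixing, C₀ = (0.38·3.4 + 38.7·0.0469) / 39.08 = 0.0795 mg/L.
Travel time t = 3.6e+04 m / 0.71 m/s = 5.07e+04 s = 0.5869 d.
C = 0.0795·exp(−0.088·0.5869) = 0.0795·0.9497 = 0.0755 mg/L.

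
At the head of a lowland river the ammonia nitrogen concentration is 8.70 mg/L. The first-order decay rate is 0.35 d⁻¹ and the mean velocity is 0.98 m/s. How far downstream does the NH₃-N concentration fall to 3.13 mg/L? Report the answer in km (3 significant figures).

From C = C₀·e^(−kt), t = ln(C₀/C)/k = ln(8.70/3.13)/0.35 = 1.022/0.35 = 2.921 d.
Distance = v·t = 0.98 m/s × 2.524e+05 s = 2.473e+05 m = 247.3 km.

247 km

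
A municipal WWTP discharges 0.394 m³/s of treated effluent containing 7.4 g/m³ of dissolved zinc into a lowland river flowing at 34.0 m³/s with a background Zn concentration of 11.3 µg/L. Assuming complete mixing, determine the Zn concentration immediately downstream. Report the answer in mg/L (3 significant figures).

11.3 µg/L = 0.0113 mg/L.
By mass balance at complete mixing, C = (0.394·7.4 + 34·0.0113) / (0.394 + 34) = 3.3/34.39 = 0.09594 mg/L.

0.0959 mg/L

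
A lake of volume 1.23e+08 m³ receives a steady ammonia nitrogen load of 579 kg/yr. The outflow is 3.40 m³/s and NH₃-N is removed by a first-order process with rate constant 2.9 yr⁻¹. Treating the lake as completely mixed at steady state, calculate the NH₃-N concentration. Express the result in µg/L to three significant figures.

Outflow Q = 3.40 m³/s × 3.156e+07 s/yr = 1.073e+08 m³/yr.
Steady-state CSTR mass balance: W = Q·C + k·V·C, so C = W/(Q + kV).
Q + kV = 1.073e+08 + 2.9·1.23e+08 = 4.64e+08 m³/yr.
C = 579/4.64e+08 = 1.248e-06 kg/m³ = 0.001248 mg/L = 1.248 µg/L.

1.25 µg/L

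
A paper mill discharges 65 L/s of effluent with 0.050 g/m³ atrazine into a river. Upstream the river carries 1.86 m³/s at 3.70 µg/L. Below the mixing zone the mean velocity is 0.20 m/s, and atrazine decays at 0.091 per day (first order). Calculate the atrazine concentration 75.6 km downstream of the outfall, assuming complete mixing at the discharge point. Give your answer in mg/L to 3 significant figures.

65 L/s = 0.065 m³/s.
3.70 µg/L = 0.0037 mg/L.
After complete mixing, C₀ = (0.065·0.05 + 1.86·0.0037) / 1.925 = 0.005263 mg/L.
Travel time t = 7.56e+04 m / 0.20 m/s = 3.78e+05 s = 4.375 d.
C = 0.005263·exp(−0.091·4.375) = 0.005263·0.6716 = 0.003535 mg/L.

0.00353 mg/L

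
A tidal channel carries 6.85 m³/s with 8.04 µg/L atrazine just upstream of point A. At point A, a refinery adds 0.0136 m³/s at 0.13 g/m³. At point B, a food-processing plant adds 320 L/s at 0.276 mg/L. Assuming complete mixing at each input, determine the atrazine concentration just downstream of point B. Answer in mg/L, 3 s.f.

0.0202 mg/L

8.04 µg/L = 0.00804 mg/L.
After input A: C = (6.85·0.00804 + 0.0136·0.13) / 6.864 = 0.008282 mg/L.
320 L/s = 0.32 m³/s.
After input B: C = (6.864·0.008282 + 0.32·0.276) / 7.184 = 0.02021 mg/L.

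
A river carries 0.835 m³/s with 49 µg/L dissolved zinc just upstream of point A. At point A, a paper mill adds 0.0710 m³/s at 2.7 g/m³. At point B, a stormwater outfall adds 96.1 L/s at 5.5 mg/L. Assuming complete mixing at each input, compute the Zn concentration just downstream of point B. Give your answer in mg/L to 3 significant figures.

49 µg/L = 0.049 mg/L.
After input A: C = (0.835·0.049 + 0.071·2.7) / 0.906 = 0.2567 mg/L.
96.1 L/s = 0.0961 m³/s.
After input B: C = (0.906·0.2567 + 0.0961·5.5) / 1.002 = 0.7596 mg/L.

0.760 mg/L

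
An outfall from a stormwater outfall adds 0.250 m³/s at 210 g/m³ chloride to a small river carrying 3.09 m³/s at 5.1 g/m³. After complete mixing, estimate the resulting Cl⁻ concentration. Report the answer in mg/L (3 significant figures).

20.4 mg/L

Conservation of mass across the mixing zone: C = (0.25·210 + 3.09·5.1) / (0.25 + 3.09) = 68.26/3.34 = 20.44 mg/L.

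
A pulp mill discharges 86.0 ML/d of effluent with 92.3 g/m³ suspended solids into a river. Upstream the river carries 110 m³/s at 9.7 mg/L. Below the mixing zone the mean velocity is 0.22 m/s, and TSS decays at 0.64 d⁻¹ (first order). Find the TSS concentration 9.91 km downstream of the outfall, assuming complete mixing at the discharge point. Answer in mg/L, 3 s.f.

7.48 mg/L

86.0 ML/d = 0.9954 m³/s.
After complete mixing, C₀ = (0.9954·92.3 + 110·9.7) / 111 = 10.44 mg/L.
Travel time t = 9910 m / 0.22 m/s = 4.505e+04 s = 0.5214 d.
C = 10.44·exp(−0.64·0.5214) = 10.44·0.7163 = 7.479 mg/L.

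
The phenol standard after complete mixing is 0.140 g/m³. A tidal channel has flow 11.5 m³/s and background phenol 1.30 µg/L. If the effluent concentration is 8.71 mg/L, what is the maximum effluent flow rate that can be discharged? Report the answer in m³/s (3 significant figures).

1.30 µg/L = 0.0013 mg/L.
Mass balance at complete mixing: C_std·(Q_w + Q_r) = Q_w·C_e + Q_r·C_b.
Rearranging, Q_w = Q_r·(C_std − C_b)/(C_e − C_std) = 11.5·(0.14 − 0.0013) / (8.71 − 0.14) = 0.1861 m³/s.

0.186 m³/s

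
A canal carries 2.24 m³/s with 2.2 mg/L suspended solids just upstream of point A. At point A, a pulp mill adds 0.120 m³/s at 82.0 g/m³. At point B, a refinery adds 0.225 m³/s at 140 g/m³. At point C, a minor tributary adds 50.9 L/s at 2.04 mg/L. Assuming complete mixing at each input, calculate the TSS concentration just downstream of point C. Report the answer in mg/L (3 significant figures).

17.6 mg/L

After input A: C = (2.24·2.2 + 0.12·82) / 2.36 = 6.258 mg/L.
After input B: C = (2.36·6.258 + 0.225·140) / 2.585 = 17.9 mg/L.
50.9 L/s = 0.0509 m³/s.
After input C: C = (2.585·17.9 + 0.0509·2.04) / 2.636 = 17.59 mg/L.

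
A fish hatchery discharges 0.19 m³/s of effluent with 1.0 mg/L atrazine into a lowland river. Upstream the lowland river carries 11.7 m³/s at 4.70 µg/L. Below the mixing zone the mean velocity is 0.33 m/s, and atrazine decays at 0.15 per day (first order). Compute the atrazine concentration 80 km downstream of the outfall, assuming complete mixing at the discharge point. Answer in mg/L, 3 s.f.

0.0135 mg/L

4.70 µg/L = 0.0047 mg/L.
After complete mixing, C₀ = (0.19·1 + 11.7·0.0047) / 11.89 = 0.0206 mg/L.
Travel time t = 8e+04 m / 0.33 m/s = 2.424e+05 s = 2.806 d.
C = 0.0206·exp(−0.15·2.806) = 0.0206·0.6565 = 0.01353 mg/L.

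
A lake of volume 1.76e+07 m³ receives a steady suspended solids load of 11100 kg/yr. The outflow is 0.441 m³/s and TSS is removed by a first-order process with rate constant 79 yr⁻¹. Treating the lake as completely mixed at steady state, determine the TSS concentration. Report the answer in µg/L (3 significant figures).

Outflow Q = 0.441 m³/s × 3.156e+07 s/yr = 1.392e+07 m³/yr.
Steady-state CSTR mass balance: W = Q·C + k·V·C, so C = W/(Q + kV).
Q + kV = 1.392e+07 + 79·1.76e+07 = 1.404e+09 m³/yr.
C = 11100/1.404e+09 = 7.904e-06 kg/m³ = 0.007904 mg/L = 7.904 µg/L.

7.90 µg/L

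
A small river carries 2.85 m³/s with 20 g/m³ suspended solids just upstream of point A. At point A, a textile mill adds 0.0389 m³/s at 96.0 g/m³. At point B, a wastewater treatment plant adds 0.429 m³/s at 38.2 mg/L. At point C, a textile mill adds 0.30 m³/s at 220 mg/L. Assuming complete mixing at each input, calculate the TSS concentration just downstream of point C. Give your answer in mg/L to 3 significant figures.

39.6 mg/L

After input A: C = (2.85·20 + 0.0389·96) / 2.889 = 21.02 mg/L.
After input B: C = (2.889·21.02 + 0.429·38.2) / 3.318 = 23.24 mg/L.
After input C: C = (3.318·23.24 + 0.3·220) / 3.618 = 39.56 mg/L.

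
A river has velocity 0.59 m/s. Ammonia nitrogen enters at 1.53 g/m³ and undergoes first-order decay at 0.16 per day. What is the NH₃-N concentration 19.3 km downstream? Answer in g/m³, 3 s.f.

1.44 g/m³

Travel time t = 19.3 km / 0.59 m/s = 1.93e+04/0.59 = 3.271e+04 s = 0.3786 d.
First-order decay: C = 1.53·exp(−0.16·0.3786) = 1.53·0.9412 = 1.44 g/m³.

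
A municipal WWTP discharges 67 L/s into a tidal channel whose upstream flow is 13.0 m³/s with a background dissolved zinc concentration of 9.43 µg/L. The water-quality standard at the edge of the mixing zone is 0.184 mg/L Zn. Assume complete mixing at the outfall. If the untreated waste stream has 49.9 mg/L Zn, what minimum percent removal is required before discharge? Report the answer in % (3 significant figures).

31.8 %

67 L/s = 0.067 m³/s.
9.43 µg/L = 0.00943 mg/L.
Mass balance: 0.184·13.07 = 0.067·Cₑ + 13·0.00943.
Cₑ = (2.404 − 0.1226) / 0.067 = 34.06 mg/L.
Required removal = 1 − 34.06/49.9 = 31.75 %.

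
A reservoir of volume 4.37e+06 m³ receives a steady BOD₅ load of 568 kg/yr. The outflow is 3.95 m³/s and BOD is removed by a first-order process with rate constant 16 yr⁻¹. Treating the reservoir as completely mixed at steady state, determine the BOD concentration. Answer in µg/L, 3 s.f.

2.92 µg/L

Outflow Q = 3.95 m³/s × 3.156e+07 s/yr = 1.247e+08 m³/yr.
Steady-state CSTR mass balance: W = Q·C + k·V·C, so C = W/(Q + kV).
Q + kV = 1.247e+08 + 16·4.37e+06 = 1.946e+08 m³/yr.
C = 568/1.946e+08 = 2.919e-06 kg/m³ = 0.002919 mg/L = 2.919 µg/L.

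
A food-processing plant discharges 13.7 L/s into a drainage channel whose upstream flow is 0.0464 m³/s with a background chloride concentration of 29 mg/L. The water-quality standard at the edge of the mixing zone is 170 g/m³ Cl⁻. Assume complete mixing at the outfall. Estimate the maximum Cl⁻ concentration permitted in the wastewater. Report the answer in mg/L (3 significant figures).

648 mg/L

13.7 L/s = 0.0137 m³/s.
Mass balance: 170·0.0601 = 0.0137·Cₑ + 0.0464·29.
Cₑ = (10.22 − 1.346) / 0.0137 = 647.5 mg/L.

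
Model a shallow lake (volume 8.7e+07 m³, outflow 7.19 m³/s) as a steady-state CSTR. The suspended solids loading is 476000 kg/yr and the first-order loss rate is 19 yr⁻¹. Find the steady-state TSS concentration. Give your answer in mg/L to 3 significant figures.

Outflow Q = 7.19 m³/s × 3.156e+07 s/yr = 2.269e+08 m³/yr.
Steady-state CSTR mass balance: W = Q·C + k·V·C, so C = W/(Q + kV).
Q + kV = 2.269e+08 + 19·8.7e+07 = 1.88e+09 m³/yr.
C = 476000/1.88e+09 = 0.0002532 kg/m³ = 0.2532 mg/L.

0.253 mg/L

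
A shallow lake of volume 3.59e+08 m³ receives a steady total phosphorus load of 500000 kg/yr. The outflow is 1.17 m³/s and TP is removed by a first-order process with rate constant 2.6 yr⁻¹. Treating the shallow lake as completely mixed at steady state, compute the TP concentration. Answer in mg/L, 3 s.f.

Outflow Q = 1.17 m³/s × 3.156e+07 s/yr = 3.692e+07 m³/yr.
Steady-state CSTR mass balance: W = Q·C + k·V·C, so C = W/(Q + kV).
Q + kV = 3.692e+07 + 2.6·3.59e+08 = 9.703e+08 m³/yr.
C = 500000/9.703e+08 = 0.0005153 kg/m³ = 0.5153 mg/L.

0.515 mg/L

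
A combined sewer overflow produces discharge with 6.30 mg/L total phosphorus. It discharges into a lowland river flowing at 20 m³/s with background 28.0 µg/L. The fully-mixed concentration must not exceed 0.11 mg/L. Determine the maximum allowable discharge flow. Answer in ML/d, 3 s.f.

22.9 ML/d

28.0 µg/L = 0.028 mg/L.
Mass balance at complete mixing: C_std·(Q_w + Q_r) = Q_w·C_e + Q_r·C_b.
Rearranging, Q_w = Q_r·(C_std − C_b)/(C_e − C_std) = 20·(0.11 − 0.028) / (6.3 − 0.11) = 0.2649 m³/s.
= 22.89 ML/d.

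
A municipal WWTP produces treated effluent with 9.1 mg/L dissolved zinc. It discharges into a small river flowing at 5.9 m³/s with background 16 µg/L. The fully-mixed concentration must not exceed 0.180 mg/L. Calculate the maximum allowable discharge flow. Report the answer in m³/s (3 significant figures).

16 µg/L = 0.016 mg/L.
Mass balance at complete mixing: C_std·(Q_w + Q_r) = Q_w·C_e + Q_r·C_b.
Rearranging, Q_w = Q_r·(C_std − C_b)/(C_e − C_std) = 5.9·(0.18 − 0.016) / (9.1 − 0.18) = 0.1085 m³/s.

0.108 m³/s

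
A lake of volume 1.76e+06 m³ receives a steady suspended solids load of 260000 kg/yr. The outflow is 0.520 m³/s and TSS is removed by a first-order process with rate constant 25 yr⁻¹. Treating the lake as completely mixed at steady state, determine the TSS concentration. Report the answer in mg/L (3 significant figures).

Outflow Q = 0.520 m³/s × 3.156e+07 s/yr = 1.641e+07 m³/yr.
Steady-state CSTR mass balance: W = Q·C + k·V·C, so C = W/(Q + kV).
Q + kV = 1.641e+07 + 25·1.76e+06 = 6.041e+07 m³/yr.
C = 260000/6.041e+07 = 0.004304 kg/m³ = 4.304 mg/L.

4.30 mg/L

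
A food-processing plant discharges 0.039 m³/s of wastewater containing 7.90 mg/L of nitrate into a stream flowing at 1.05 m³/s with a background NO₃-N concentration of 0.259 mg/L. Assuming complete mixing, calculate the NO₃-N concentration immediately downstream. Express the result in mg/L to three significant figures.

Flow-weighted mixing gives C = (0.039·7.9 + 1.05·0.259) / (0.039 + 1.05) = 0.5801/1.089 = 0.5326 mg/L.

0.533 mg/L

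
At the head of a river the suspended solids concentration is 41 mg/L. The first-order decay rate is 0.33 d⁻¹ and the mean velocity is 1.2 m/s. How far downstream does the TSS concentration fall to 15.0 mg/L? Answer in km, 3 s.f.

From C = C₀·e^(−kt), t = ln(C₀/C)/k = ln(41/15.0)/0.33 = 1.006/0.33 = 3.047 d.
Distance = v·t = 1.2 m/s × 2.633e+05 s = 3.159e+05 m = 315.9 km.

316 km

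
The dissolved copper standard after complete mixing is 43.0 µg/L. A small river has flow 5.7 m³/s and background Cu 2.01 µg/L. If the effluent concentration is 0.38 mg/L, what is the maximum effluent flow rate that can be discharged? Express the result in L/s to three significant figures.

693 L/s

2.01 µg/L = 0.00201 mg/L.
43.0 µg/L = 0.043 mg/L.
Mass balance at complete mixing: C_std·(Q_w + Q_r) = Q_w·C_e + Q_r·C_b.
Rearranging, Q_w = Q_r·(C_std − C_b)/(C_e − C_std) = 5.7·(0.043 − 0.00201) / (0.38 − 0.043) = 0.6933 m³/s.
= 693.3 L/s.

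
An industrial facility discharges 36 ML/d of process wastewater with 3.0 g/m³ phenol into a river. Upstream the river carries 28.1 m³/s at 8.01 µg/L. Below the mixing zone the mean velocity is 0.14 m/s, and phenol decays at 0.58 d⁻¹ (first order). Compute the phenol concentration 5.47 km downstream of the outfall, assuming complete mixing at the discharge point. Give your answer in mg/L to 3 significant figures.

36 ML/d = 0.4167 m³/s.
8.01 µg/L = 0.00801 mg/L.
After complete mixing, C₀ = (0.4167·3 + 28.1·0.00801) / 28.52 = 0.05173 mg/L.
Travel time t = 5470 m / 0.14 m/s = 3.907e+04 s = 0.4522 d.
C = 0.05173·exp(−0.58·0.4522) = 0.05173·0.7693 = 0.03979 mg/L.

0.0398 mg/L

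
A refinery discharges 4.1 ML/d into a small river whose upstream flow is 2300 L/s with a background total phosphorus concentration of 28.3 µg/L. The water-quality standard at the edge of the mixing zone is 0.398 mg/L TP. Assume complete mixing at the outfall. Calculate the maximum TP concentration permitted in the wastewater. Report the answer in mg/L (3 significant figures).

4.1 ML/d = 0.04745 m³/s.
2300 L/s = 2.3 m³/s.
28.3 µg/L = 0.0283 mg/L.
Mass balance: 0.398·2.347 = 0.04745·Cₑ + 2.3·0.0283.
Cₑ = (0.9343 − 0.06509) / 0.04745 = 18.32 mg/L.

18.3 mg/L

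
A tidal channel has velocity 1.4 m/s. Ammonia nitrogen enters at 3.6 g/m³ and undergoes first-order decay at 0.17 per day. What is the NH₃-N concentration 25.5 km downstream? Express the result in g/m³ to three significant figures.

3.47 g/m³

Travel time t = 25.5 km / 1.4 m/s = 2.55e+04/1.4 = 1.821e+04 s = 0.2108 d.
First-order decay: C = 3.6·exp(−0.17·0.2108) = 3.6·0.9648 = 3.473 g/m³.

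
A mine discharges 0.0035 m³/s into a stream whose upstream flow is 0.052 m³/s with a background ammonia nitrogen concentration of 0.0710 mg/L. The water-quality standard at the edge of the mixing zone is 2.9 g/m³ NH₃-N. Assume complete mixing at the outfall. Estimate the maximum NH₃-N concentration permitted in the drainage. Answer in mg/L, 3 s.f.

44.9 mg/L

Mass balance: 2.9·0.0555 = 0.0035·Cₑ + 0.052·0.071.
Cₑ = (0.161 − 0.003692) / 0.0035 = 44.93 mg/L.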